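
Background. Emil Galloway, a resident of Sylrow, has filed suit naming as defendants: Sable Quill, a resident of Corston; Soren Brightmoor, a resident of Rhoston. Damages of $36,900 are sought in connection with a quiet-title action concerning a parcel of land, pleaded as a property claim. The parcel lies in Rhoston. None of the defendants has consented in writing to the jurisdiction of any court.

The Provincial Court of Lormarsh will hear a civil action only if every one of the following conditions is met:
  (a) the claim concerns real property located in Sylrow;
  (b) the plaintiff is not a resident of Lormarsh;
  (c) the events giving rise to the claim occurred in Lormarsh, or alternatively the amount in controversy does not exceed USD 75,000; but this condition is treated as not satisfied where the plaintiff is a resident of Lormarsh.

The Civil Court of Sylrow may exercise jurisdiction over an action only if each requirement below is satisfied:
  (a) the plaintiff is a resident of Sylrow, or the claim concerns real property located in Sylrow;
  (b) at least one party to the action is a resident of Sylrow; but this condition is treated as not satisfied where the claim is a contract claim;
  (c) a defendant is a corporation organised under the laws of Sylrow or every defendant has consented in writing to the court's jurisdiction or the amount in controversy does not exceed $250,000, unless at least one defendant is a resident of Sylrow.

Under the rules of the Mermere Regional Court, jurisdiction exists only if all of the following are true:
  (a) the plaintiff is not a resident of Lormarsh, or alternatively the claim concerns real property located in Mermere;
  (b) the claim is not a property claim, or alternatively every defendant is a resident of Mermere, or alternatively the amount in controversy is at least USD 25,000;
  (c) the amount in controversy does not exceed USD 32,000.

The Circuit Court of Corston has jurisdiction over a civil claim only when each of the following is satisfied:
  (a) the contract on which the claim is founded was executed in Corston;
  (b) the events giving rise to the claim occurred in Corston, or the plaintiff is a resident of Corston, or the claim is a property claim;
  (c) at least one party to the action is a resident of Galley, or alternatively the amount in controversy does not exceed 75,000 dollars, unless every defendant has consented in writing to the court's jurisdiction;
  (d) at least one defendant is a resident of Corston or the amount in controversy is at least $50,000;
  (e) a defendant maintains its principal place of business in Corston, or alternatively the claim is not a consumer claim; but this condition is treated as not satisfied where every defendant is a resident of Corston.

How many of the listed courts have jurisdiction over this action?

The Provincial Court of Lormarsh:
  (a) The property lies in Rhoston, not Sylrow. Condition not met.
  (b) The plaintiff resides in Sylrow, which is not Lormarsh. Satisfied.
  (c) The amount in controversy is 36,900 dollars, within the USD 75,000 ceiling, so one alternative holds. And the carve-out is inapplicable — the plaintiff resides in Sylrow, not Lormarsh. Satisfied.
  → The court lacks jurisdiction.
The Civil Court of Sylrow:
  (a) The plaintiff resides in Sylrow, so one alternative holds. Met.
  (b) Emil Galloway resides in Sylrow. The exception is not triggered, since the claim is a property claim, not a contract claim. Satisfied.
  (c) The amount in controversy is 36,900 dollars, within the USD 250,000 ceiling, which satisfies one of the alternatives. Satisfied.
  → Jurisdiction lies.
The Mermere Regional Court:
  (a) The plaintiff resides in Sylrow, which is not Lormarsh, so one alternative holds. Satisfied.
  (b) The amount in controversy is 36,900 dollars, which meets the 25,000 dollars floor, which satisfies one of the alternatives. Condition met.
  (c) The amount in controversy is USD 36,900, above the 32,000 dollars ceiling. Fails.
  → No jurisdiction.
The Circuit Court of Corston:
  (a) No contract (and hence no place of execution) is alleged. Fails.
  (b) The claim is a property claim, so this disjunct is met. Condition met.
  (c) The amount in controversy is USD 36,900, within the 75,000 dollars ceiling, so one alternative holds. Condition met.
  (d) Sable Quill resides in Corston, so this disjunct is met. Met.
  (e) The claim is a property claim, not a consumer claim, so one alternative holds. And the carve-out is inapplicable — the defendants reside as follows — Sable Quill in Corston, Soren Brightmoor in Rhoston — not all in Corston. Satisfied.
  → Not every requirement is met — no jurisdiction.
Courts with jurisdiction: the Civil Court of Sylrow — 1 in total.

1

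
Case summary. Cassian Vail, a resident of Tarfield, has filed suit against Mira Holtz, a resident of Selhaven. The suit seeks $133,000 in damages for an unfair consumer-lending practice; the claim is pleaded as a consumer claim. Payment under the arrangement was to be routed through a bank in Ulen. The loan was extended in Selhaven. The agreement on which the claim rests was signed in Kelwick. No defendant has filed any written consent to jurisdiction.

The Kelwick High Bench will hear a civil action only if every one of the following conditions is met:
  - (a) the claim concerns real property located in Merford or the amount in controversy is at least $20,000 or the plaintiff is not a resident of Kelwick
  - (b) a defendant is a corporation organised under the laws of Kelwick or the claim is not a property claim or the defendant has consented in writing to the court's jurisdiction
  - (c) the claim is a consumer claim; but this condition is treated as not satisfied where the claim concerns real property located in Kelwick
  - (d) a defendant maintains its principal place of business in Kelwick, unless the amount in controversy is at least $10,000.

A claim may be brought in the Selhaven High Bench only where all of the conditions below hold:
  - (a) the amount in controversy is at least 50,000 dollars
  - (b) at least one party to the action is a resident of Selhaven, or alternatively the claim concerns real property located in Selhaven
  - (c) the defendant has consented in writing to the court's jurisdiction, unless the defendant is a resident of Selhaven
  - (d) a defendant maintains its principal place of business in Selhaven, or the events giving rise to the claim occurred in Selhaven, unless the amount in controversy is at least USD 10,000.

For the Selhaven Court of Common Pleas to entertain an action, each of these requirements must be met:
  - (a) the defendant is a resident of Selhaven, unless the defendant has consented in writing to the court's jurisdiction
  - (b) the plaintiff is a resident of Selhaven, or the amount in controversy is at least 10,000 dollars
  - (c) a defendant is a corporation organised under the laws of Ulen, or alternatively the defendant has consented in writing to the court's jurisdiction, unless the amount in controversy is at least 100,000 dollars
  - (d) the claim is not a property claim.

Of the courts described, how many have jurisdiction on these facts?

The Kelwick High Bench:
  (a) The amount in controversy is 133,000 dollars, which meets the 20,000 dollars floor — that alternative is enough. Satisfied.
  (b) The claim is a consumer claim, not a property claim, so one alternative holds. Satisfied.
  (c) The claim is a consumer claim. The carve-out does not apply: the claim does not concern real property. Satisfied.
  (d) No defendant is a corporation. However, the amount in controversy is USD 133,000, which meets the USD 10,000 floor, so the 'unless' proviso supplies this condition. Met.
  → Every requirement is satisfied — jurisdiction.
The Selhaven High Bench:
  (a) The amount in controversy is 133,000 dollars, which meets the $50,000 floor. Condition met.
  (b) Mira Holtz resides in Selhaven, which satisfies one of the alternatives. Met.
  (c) No such written consent has been filed. But the defendant resides in Selhaven, and the 'unless' clause therefore excuses the requirement. Condition met.
  (d) The operative events occurred in Selhaven, so one alternative holds. Condition met.
  → Every requirement is satisfied — jurisdiction.
The Selhaven Court of Common Pleas:
  (a) The defendant resides in Selhaven. Condition met.
  (b) The amount in controversy is USD 133,000, which meets the 10,000 dollars floor, so one alternative holds. Condition met.
  (c) No defendant is a corporation; no such written consent has been filed — no alternative holds. But the amount in controversy is 133,000 dollars, which meets the $100,000 floor, and the 'unless' clause therefore excuses the requirement. Condition met.
  (d) The claim is a consumer claim, not a property claim. Satisfied.
  → Jurisdiction lies.
Courts with jurisdiction: the Kelwick High Bench, the Selhaven High Bench, the Selhaven Court of Common Pleas — 3 in total.

3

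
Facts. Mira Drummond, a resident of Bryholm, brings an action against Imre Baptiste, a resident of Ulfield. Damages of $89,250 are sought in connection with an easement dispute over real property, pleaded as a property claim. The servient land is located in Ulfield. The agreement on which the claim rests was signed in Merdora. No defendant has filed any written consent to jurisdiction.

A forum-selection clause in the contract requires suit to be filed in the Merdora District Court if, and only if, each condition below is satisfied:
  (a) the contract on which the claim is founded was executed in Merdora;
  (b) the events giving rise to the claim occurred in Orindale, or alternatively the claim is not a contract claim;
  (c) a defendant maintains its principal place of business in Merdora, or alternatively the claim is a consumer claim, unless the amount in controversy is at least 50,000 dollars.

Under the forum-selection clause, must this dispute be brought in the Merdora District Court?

The Merdora District Court:
  (a) The contract was executed in Merdora. Met.
  (b) The claim is a property claim, not a contract claim, so this disjunct is met. Met.
  (c) No defendant is a corporation; the claim is a property claim, not a consumer claim — none of the alternatives is met. The proviso rescues it, though: the amount in controversy is 89,250 dollars, which meets the 50,000 dollars floor. Met.
  → Forum clause is triggered.

Yes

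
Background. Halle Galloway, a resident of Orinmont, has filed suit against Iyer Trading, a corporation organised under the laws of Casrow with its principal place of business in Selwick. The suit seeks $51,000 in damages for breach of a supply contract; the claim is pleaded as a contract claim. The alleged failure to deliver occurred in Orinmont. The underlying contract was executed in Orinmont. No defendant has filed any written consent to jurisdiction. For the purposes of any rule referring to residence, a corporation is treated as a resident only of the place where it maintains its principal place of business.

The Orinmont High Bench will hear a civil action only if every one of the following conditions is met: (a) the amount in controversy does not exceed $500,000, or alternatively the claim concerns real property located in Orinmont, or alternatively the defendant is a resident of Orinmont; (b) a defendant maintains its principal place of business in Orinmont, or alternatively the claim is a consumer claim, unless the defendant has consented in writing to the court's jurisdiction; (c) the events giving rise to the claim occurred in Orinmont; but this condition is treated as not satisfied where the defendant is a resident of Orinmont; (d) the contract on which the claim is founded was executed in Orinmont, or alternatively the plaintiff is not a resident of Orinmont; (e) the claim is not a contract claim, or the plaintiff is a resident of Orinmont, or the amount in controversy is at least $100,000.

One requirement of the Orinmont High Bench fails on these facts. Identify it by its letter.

(b)

The Orinmont High Bench:
  (a) The amount in controversy is $51,000, within the 500,000 dollars ceiling — that alternative is enough. Met.
  (b) The corporate defendant(s) have their principal place of business in Selwick, not Orinmont; the claim is a contract claim, not a consumer claim — none of the alternatives is met. And no such written consent has been filed, so the proviso does not save it. Condition not met.
  (c) The operative events occurred in Orinmont. The exception is not triggered, since the defendant resides in Selwick, not Orinmont. Satisfied.
  (d) The contract was executed in Orinmont, so one alternative holds. Condition met.
  (e) The plaintiff resides in Orinmont, which satisfies one of the alternatives. Satisfied.
Only condition (b) fails.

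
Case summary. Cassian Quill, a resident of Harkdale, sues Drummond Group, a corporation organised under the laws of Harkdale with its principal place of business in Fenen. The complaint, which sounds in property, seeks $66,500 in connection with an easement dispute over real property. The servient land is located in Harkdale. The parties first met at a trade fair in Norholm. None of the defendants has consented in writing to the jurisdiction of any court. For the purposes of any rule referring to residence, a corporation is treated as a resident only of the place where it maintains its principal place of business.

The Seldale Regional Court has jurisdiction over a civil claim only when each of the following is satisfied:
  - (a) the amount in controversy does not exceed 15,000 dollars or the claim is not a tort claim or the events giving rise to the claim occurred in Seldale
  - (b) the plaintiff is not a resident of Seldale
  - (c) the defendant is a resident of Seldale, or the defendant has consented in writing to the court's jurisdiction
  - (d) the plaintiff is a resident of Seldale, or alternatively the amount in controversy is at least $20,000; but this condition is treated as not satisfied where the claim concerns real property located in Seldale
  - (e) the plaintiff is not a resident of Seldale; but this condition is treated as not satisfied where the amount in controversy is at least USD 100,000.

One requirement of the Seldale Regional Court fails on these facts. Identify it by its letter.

(c)

The Seldale Regional Court:
  (a) The claim is a property claim, not a tort claim, so this disjunct is met. Met.
  (b) The plaintiff resides in Harkdale, which is not Seldale. Met.
  (c) The defendant resides in Fenen, not Seldale; no such written consent has been filed — every alternative fails. Not met.
  (d) The amount in controversy is $66,500, which meets the $20,000 floor, so one alternative holds. The exception is not triggered, since the property lies in Harkdale, not Seldale. Met.
  (e) The plaintiff resides in Harkdale, which is not Seldale. The exception is not triggered, since the amount in controversy is 66,500 dollars, below the 100,000 dollars floor. Condition met.
Only condition (c) fails.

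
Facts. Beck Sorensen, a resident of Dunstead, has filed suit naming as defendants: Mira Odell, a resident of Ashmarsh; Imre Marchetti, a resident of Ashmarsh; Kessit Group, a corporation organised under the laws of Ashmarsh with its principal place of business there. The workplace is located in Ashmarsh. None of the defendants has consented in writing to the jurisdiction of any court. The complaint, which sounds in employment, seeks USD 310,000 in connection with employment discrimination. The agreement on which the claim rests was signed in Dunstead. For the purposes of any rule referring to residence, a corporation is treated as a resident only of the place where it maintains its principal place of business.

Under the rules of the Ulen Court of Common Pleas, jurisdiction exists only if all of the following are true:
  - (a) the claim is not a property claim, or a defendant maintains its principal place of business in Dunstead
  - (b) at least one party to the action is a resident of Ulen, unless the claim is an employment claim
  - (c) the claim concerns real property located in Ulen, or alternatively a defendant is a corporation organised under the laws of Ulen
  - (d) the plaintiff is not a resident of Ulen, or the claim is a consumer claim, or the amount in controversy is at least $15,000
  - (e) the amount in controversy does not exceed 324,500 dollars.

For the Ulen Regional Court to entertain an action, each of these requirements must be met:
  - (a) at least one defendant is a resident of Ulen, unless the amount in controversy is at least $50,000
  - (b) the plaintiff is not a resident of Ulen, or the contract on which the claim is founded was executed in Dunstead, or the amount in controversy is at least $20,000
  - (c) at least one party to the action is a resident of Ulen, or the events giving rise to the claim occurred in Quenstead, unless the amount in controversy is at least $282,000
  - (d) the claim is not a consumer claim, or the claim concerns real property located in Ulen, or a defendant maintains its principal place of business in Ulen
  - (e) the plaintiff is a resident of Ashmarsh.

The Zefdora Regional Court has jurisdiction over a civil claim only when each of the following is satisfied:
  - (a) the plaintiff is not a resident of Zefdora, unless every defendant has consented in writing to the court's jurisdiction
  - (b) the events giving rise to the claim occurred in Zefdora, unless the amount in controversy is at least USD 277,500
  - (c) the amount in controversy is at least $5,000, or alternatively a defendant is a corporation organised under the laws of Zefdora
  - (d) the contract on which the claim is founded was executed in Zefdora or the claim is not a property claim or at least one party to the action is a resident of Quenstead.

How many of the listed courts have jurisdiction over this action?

1

The Ulen Court of Common Pleas:
  (a) The claim is an employment claim, not a property claim — that alternative is enough. Met.
  (b) No party resides in Ulen. But the claim is an employment claim, and the 'unless' clause therefore excuses the requirement. Satisfied.
  (c) The claim does not concern real property; the corporate defendant(s) are organised in Ashmarsh, not Ulen — every alternative fails. Condition not met.
  (d) The plaintiff resides in Dunstead, which is not Ulen — that alternative is enough. Met.
  (e) The amount in controversy is 310,000 dollars, within the USD 324,500 ceiling. Condition met.
  → No jurisdiction.
The Ulen Regional Court:
  (a) No defendant resides in Ulen (they reside in Ashmarsh, Ashmarsh, Ashmarsh). But the amount in controversy is 310,000 dollars, which meets the 50,000 dollars floor, and the 'unless' clause therefore excuses the requirement. Condition met.
  (b) The plaintiff resides in Dunstead, which is not Ulen — that alternative is enough. Condition met.
  (c) No party resides in Ulen; the operative events occurred in Ashmarsh, not Quenstead — no alternative holds. But the amount in controversy is $310,000, which meets the 282,000 dollars floor, and the 'unless' clause therefore excuses the requirement. Satisfied.
  (d) The claim is an employment claim, not a consumer claim, so one alternative holds. Condition met.
  (e) The plaintiff resides in Dunstead, not Ashmarsh. Not met.
  → Not every requirement is met — no jurisdiction.
The Zefdora Regional Court:
  (a) The plaintiff resides in Dunstead, which is not Zefdora. Condition met.
  (b) The operative events occurred in Ashmarsh, not Zefdora. The proviso rescues it, though: the amount in controversy is USD 310,000, which meets the USD 277,500 floor. Condition met.
  (c) The amount in controversy is 310,000 dollars, which meets the USD 5,000 floor, so one alternative holds. Satisfied.
  (d) The claim is an employment claim, not a property claim, so this disjunct is met. Condition met.
  → The court has jurisdiction.
Courts with jurisdiction: the Zefdora Regional Court — 1 in total.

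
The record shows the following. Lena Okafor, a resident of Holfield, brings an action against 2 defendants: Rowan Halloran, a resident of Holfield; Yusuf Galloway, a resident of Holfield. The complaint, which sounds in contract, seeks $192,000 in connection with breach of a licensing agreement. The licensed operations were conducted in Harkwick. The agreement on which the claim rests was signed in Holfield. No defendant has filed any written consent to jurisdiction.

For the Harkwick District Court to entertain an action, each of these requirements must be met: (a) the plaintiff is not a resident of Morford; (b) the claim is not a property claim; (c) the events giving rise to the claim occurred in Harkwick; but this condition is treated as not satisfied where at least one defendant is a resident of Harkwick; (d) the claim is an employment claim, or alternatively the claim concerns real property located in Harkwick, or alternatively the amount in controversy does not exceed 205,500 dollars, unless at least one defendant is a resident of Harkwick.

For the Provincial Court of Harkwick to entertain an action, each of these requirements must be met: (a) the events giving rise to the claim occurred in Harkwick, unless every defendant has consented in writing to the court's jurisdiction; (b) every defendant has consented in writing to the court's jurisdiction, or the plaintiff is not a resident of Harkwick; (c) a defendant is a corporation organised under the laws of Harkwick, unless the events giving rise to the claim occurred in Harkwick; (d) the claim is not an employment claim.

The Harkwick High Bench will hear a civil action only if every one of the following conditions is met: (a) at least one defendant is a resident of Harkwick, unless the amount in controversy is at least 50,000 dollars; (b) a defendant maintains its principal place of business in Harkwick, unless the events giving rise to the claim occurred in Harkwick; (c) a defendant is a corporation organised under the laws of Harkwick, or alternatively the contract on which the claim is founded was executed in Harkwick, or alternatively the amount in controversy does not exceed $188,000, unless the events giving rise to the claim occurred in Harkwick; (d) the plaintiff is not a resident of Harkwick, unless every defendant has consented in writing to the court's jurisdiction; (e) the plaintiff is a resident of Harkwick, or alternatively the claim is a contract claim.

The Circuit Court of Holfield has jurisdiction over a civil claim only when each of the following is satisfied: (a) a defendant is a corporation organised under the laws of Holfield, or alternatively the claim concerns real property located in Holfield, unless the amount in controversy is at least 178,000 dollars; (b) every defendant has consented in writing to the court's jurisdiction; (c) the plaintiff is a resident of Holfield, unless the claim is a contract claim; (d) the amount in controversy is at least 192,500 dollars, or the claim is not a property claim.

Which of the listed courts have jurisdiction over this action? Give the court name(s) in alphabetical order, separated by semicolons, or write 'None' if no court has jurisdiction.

the Harkwick District Court; the Harkwick High Bench; the Provincial Court of Harkwick

The Harkwick District Court:
  (a) The plaintiff resides in Holfield, which is not Morford. Satisfied.
  (b) The claim is a contract claim, not a property claim. Met.
  (c) The operative events occurred in Harkwick. The exception is not triggered, since no defendant resides in Harkwick (they reside in Holfield, Holfield). Condition met.
  (d) The amount in controversy is 192,000 dollars, within the USD 205,500 ceiling, which satisfies one of the alternatives. Condition met.
  → All conditions met; jurisdiction exists.
The Provincial Court of Harkwick:
  (a) The operative events occurred in Harkwick. Met.
  (b) The plaintiff resides in Holfield, which is not Harkwick, which satisfies one of the alternatives. Met.
  (c) No defendant is a corporation. However, the operative events occurred in Harkwick, so the 'unless' proviso supplies this condition. Satisfied.
  (d) The claim is a contract claim, not an employment claim. Satisfied.
  → The court has jurisdiction.
The Harkwick High Bench:
  (a) No defendant resides in Harkwick (they reside in Holfield, Holfield). But the amount in controversy is USD 192,000, which meets the USD 50,000 floor, and the 'unless' clause therefore excuses the requirement. Met.
  (b) No defendant is a corporation. The proviso rescues it, though: the operative events occurred in Harkwick. Satisfied.
  (c) No defendant is a corporation; the contract was executed in Holfield, not Harkwick; the amount in controversy is $192,000, above the 188,000 dollars ceiling — none of the alternatives is met. The proviso rescues it, though: the operative events occurred in Harkwick. Satisfied.
  (d) The plaintiff resides in Holfield, which is not Harkwick. Condition met.
  (e) The claim is a contract claim, which satisfies one of the alternatives. Satisfied.
  → Jurisdiction lies.
The Circuit Court of Holfield:
  (a) No defendant is a corporation; the claim does not concern real property — no alternative holds. But the amount in controversy is $192,000, which meets the USD 178,000 floor, and the 'unless' clause therefore excuses the requirement. Condition met.
  (b) No such written consent has been filed. Not satisfied.
  (c) The plaintiff resides in Holfield. Met.
  (d) The claim is a contract claim, not a property claim, so one alternative holds. Met.
  → The court lacks jurisdiction.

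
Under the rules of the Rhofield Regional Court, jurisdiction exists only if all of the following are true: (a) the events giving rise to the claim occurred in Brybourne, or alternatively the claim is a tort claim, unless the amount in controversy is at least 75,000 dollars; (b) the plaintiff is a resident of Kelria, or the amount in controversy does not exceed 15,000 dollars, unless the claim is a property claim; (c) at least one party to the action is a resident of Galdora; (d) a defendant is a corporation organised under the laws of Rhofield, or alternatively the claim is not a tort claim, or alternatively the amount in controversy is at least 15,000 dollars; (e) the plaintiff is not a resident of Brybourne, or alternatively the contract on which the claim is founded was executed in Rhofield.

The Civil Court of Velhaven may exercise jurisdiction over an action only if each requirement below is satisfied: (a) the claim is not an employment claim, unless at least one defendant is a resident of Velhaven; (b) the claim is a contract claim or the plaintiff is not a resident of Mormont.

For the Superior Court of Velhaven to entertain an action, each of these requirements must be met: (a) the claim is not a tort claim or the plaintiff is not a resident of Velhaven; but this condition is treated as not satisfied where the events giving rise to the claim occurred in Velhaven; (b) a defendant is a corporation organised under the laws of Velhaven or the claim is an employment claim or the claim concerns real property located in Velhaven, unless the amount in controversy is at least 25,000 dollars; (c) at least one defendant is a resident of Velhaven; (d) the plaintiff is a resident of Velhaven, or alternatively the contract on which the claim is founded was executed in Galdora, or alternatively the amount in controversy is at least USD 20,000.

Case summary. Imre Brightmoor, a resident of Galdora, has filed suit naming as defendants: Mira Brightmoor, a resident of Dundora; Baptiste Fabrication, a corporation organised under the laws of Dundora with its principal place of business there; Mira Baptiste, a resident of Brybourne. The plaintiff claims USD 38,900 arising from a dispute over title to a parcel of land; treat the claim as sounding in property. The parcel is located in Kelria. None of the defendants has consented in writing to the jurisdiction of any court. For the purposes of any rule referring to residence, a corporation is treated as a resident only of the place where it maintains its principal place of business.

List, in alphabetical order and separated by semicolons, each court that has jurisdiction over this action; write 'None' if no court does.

The Rhofield Regional Court:
  (a) The operative events occurred in Kelria, not Brybourne; the claim is a property claim, not a tort claim — none of the alternatives is met. The proviso offers no rescue either, since the amount in controversy is $38,900, below the 75,000 dollars floor. Condition not met.
  (b) The plaintiff resides in Galdora, not Kelria; the amount in controversy is $38,900, above the $15,000 ceiling — every alternative fails. However, the claim is a property claim, so the 'unless' proviso supplies this condition. Satisfied.
  (c) Imre Brightmoor resides in Galdora. Condition met.
  (d) The claim is a property claim, not a tort claim, so one alternative holds. Satisfied.
  (e) The plaintiff resides in Galdora, which is not Brybourne, so one alternative holds. Met.
  → The court lacks jurisdiction.
The Civil Court of Velhaven:
  (a) The claim is a property claim, not an employment claim. Condition met.
  (b) The plaintiff resides in Galdora, which is not Mormont, so this disjunct is met. Satisfied.
  → Every requirement is satisfied — jurisdiction.
The Superior Court of Velhaven:
  (a) The claim is a property claim, not a tort claim, which satisfies one of the alternatives. The carve-out does not apply: the operative events occurred in Kelria, not Velhaven. Condition met.
  (b) The corporate defendant(s) are organised in Dundora, not Velhaven; the claim is a property claim, not an employment claim; the property lies in Kelria, not Velhaven — no alternative holds. However, the amount in controversy is $38,900, which meets the 25,000 dollars floor, so the 'unless' proviso supplies this condition. Condition met.
  (c) No defendant resides in Velhaven (they reside in Dundora, Dundora, Brybourne). Not met.
  (d) The amount in controversy is 38,900 dollars, which meets the $20,000 floor, so one alternative holds. Satisfied.
  → At least one condition fails; no jurisdiction.

the Civil Court of Velhaven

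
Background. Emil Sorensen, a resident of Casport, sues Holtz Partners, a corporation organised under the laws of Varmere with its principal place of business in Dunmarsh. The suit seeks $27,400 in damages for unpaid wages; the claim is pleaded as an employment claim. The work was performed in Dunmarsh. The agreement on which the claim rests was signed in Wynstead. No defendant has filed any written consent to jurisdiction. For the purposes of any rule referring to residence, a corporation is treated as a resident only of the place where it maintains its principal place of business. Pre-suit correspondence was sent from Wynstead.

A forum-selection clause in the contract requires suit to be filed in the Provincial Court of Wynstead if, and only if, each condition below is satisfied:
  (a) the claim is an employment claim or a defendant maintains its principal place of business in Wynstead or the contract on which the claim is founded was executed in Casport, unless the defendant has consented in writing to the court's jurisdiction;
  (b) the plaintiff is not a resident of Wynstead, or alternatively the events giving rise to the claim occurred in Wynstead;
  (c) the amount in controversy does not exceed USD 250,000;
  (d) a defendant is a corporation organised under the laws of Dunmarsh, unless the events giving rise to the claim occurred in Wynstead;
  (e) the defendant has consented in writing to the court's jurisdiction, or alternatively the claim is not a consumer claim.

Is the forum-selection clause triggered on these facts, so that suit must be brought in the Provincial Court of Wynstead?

No

The Provincial Court of Wynstead:
  (a) The claim is an employment claim, which satisfies one of the alternatives. Met.
  (b) The plaintiff resides in Casport, which is not Wynstead, so this disjunct is met. Condition met.
  (c) The amount in controversy is USD 27,400, within the USD 250,000 ceiling. Satisfied.
  (d) The corporate defendant(s) are organised in Varmere, not Dunmarsh. The proviso offers no rescue either, since the operative events occurred in Dunmarsh, not Wynstead. Fails.
  (e) The claim is an employment claim, not a consumer claim, so one alternative holds. Satisfied.
  → Forum clause is not triggered.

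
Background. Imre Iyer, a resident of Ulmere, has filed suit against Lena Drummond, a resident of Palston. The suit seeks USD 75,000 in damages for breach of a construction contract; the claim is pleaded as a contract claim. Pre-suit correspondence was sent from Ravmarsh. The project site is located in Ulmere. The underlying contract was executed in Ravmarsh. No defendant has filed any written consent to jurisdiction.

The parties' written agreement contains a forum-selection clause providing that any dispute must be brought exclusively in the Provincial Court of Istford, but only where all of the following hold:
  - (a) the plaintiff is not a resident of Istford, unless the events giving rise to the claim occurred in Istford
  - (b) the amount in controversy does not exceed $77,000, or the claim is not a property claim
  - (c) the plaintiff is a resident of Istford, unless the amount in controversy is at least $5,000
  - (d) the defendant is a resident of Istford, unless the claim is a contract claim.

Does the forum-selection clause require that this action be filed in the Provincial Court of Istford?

Yes

The Provincial Court of Istford:
  (a) The plaintiff resides in Ulmere, which is not Istford. Condition met.
  (b) The amount in controversy is 75,000 dollars, within the USD 77,000 ceiling, which satisfies one of the alternatives. Met.
  (c) The plaintiff resides in Ulmere, not Istford. The proviso rescues it, though: the amount in controversy is USD 75,000, which meets the $5,000 floor. Condition met.
  (d) The defendant resides in Palston, not Istford. But the claim is a contract claim, and the 'unless' clause therefore excuses the requirement. Met.
  → Forum clause is triggered.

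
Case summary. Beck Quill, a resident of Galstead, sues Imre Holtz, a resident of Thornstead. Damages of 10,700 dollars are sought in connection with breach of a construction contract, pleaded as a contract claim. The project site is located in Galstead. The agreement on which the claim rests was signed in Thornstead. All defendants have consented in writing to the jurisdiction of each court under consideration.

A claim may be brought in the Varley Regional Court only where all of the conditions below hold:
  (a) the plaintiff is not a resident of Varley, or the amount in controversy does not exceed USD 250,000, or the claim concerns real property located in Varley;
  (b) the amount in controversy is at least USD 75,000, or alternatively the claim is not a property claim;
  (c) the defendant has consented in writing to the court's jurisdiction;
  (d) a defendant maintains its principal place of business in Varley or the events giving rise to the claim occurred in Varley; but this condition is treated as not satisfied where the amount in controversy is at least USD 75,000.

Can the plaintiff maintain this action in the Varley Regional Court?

The Varley Regional Court:
  (a) The plaintiff resides in Galstead, which is not Varley — that alternative is enough. Met.
  (b) The claim is a contract claim, not a property claim, which satisfies one of the alternatives. Condition met.
  (c) Every defendant has filed written consent. Satisfied.
  (d) No defendant is a corporation; the operative events occurred in Galstead, not Varley — no alternative holds. Fails.
  → The court lacks jurisdiction.

No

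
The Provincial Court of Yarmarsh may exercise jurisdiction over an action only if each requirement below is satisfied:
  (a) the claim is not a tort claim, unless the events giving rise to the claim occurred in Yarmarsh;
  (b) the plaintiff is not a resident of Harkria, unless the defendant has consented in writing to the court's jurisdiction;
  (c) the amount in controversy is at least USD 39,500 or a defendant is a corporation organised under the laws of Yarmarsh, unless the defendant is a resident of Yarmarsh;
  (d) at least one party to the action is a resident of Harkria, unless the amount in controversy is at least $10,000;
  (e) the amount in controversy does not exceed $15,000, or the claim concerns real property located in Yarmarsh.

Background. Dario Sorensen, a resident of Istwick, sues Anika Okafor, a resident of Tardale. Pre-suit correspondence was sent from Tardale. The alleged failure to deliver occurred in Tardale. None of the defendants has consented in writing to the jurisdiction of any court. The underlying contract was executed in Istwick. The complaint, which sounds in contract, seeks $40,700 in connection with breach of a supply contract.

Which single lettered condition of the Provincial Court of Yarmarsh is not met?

The Provincial Court of Yarmarsh:
  (a) The claim is a contract claim, not a tort claim. Satisfied.
  (b) The plaintiff resides in Istwick, which is not Harkria. Condition met.
  (c) The amount in controversy is 40,700 dollars, which meets the $39,500 floor, so this disjunct is met. Condition met.
  (d) No party resides in Harkria. However, the amount in controversy is $40,700, which meets the $10,000 floor, so the 'unless' proviso supplies this condition. Met.
  (e) The amount in controversy is 40,700 dollars, above the USD 15,000 ceiling; the claim does not concern real property — none of the alternatives is met. Not satisfied.
Only condition (e) fails.

(e)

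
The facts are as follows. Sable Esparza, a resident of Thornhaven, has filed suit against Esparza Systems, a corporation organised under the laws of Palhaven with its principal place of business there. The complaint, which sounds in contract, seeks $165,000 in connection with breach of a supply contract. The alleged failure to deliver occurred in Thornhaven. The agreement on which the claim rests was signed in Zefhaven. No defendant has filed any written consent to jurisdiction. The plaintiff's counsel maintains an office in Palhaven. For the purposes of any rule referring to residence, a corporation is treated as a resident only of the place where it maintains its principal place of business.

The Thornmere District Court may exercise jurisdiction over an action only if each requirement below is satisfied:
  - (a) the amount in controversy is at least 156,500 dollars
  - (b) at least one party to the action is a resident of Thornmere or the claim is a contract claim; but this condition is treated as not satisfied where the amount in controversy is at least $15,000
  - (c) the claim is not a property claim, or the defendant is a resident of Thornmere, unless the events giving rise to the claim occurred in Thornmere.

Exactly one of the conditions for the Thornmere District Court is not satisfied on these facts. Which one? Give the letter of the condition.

(b)

The Thornmere District Court:
  (a) The amount in controversy is 165,000 dollars, which meets the 156,500 dollars floor. Met.
  (b) The claim is a contract claim — that alternative is enough. But the amount in controversy is $165,000, which meets the 15,000 dollars floor, triggering the carve-out and defeating this condition. Not satisfied.
  (c) The claim is a contract claim, not a property claim, so one alternative holds. Met.
Only condition (b) fails.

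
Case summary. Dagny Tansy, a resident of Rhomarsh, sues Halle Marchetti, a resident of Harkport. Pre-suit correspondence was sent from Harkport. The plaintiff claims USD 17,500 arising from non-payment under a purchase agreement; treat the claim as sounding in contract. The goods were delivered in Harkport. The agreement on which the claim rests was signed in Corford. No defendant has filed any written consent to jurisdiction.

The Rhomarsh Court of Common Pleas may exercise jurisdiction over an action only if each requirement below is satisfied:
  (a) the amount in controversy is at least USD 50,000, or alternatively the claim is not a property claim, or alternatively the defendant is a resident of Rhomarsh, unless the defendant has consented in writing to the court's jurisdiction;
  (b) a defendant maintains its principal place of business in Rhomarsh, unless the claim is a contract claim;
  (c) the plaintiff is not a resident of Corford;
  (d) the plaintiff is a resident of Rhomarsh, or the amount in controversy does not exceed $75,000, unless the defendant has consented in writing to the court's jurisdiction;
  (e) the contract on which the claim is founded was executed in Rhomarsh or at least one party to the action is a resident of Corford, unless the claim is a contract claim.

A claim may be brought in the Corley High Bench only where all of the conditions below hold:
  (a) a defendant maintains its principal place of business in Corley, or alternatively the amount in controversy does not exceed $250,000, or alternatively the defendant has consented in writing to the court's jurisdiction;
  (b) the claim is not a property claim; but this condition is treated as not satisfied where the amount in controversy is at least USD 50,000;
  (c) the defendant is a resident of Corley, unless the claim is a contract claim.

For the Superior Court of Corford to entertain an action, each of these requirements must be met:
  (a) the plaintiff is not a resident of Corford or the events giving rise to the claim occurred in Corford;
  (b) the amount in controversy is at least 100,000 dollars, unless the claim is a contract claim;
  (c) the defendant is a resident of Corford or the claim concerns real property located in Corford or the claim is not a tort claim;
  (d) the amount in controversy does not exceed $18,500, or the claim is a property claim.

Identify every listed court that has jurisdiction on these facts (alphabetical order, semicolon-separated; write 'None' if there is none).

The Rhomarsh Court of Common Pleas:
  (a) The claim is a contract claim, not a property claim, so one alternative holds. Met.
  (b) No defendant is a corporation. But the claim is a contract claim, and the 'unless' clause therefore excuses the requirement. Satisfied.
  (c) The plaintiff resides in Rhomarsh, which is not Corford. Met.
  (d) The plaintiff resides in Rhomarsh, so one alternative holds. Condition met.
  (e) The contract was executed in Corford, not Rhomarsh; no party resides in Corford — no alternative holds. However, the claim is a contract claim, so the 'unless' proviso supplies this condition. Satisfied.
  → All conditions met; jurisdiction exists.
The Corley High Bench:
  (a) The amount in controversy is $17,500, within the $250,000 ceiling, which satisfies one of the alternatives. Met.
  (b) The claim is a contract claim, not a property claim. And the carve-out is inapplicable — the amount in controversy is USD 17,500, below the USD 50,000 floor. Condition met.
  (c) The defendant resides in Harkport, not Corley. However, the claim is a contract claim, so the 'unless' proviso supplies this condition. Met.
  → Every requirement is satisfied — jurisdiction.
The Superior Court of Corford:
  (a) The plaintiff resides in Rhomarsh, which is not Corford, so one alternative holds. Satisfied.
  (b) The amount in controversy is $17,500, below the 100,000 dollars floor. The proviso rescues it, though: the claim is a contract claim. Satisfied.
  (c) The claim is a contract claim, not a tort claim — that alternative is enough. Met.
  (d) The amount in controversy is $17,500, within the $18,500 ceiling, which satisfies one of the alternatives. Met.
  → Every requirement is satisfied — jurisdiction.

the Corley High Bench; the Rhomarsh Court of Common Pleas; the Superior Court of Corford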